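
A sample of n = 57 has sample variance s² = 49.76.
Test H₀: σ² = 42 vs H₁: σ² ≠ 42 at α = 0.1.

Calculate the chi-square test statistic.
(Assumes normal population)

Answer: χ² = 66.3467, fail to reject H₀

Derivation:
df = n - 1 = 56
χ² = (n-1)s²/σ₀² = 56×49.76/42 = 66.3467
Critical values: χ²_{0.95,56} = 39.801, χ²_{0.05,56} = 74.468
Rejection region: χ² < 39.801 or χ² > 74.468
Decision: fail to reject H₀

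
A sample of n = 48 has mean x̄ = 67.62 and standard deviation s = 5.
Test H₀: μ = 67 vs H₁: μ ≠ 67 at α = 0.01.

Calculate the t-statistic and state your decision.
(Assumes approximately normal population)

df = n - 1 = 47
SE = s/√n = 5/√48 = 0.7217
t = (x̄ - μ₀)/SE = (67.62 - 67)/0.7217 = 0.8591
Critical value: t_{0.005,47} = ±2.685
p-value ≈ 0.3946
Decision: fail to reject H₀

Answer: t = 0.8591, fail to reject H₀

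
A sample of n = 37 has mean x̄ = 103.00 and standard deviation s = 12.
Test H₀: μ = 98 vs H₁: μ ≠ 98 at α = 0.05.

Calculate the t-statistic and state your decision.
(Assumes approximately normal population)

df = n - 1 = 36
SE = s/√n = 12/√37 = 1.9728
t = (x̄ - μ₀)/SE = (103.00 - 98)/1.9728 = 2.5345
Critical value: t_{0.025,36} = ±2.028
p-value ≈ 0.0158
Decision: reject H₀

Answer: t = 2.5345, reject H₀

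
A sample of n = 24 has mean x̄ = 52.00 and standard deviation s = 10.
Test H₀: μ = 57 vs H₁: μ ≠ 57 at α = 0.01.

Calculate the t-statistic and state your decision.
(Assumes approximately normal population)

df = n - 1 = 23
SE = s/√n = 10/√24 = 2.0412
t = (x̄ - μ₀)/SE = (52.00 - 57)/2.0412 = -2.4495
Critical value: t_{0.005,23} = ±2.807
p-value ≈ 0.0223
Decision: fail to reject H₀

Answer: t = -2.4495, fail to reject H₀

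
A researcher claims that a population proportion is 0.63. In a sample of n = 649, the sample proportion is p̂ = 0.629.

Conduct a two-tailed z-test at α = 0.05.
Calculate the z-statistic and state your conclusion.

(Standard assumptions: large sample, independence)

H₀: p = 0.63, H₁: p ≠ 0.63
Standard error: SE = √(p₀(1-p₀)/n) = √(0.63×0.37/649) = 0.018952
z-statistic: z = (p̂ - p₀)/SE = (0.629 - 0.63)/0.018952 = -0.0528
Critical value: z_0.025 = ±1.960
p-value = 0.9579
Decision: fail to reject H₀ at α = 0.05

Answer: z = -0.0528, fail to reject H₀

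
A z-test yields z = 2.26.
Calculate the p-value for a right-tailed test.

Answer: p-value ≈ 0.0119

Derivation:
For z = 2.26:
p = P(Z > 2.26) = 1 - Φ(2.26) = 0.0119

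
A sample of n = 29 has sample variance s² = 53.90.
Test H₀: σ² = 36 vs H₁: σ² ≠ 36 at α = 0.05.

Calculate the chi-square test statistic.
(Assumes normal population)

Answer: χ² = 41.9222, fail to reject H₀

Derivation:
df = n - 1 = 28
χ² = (n-1)s²/σ₀² = 28×53.90/36 = 41.9222
Critical values: χ²_{0.975,28} = 15.308, χ²_{0.025,28} = 44.461
Rejection region: χ² < 15.308 or χ² > 44.461
Decision: fail to reject H₀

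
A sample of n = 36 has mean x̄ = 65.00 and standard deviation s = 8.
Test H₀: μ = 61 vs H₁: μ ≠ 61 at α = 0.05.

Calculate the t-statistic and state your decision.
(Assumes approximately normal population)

Answer: t = 3.0001, reject H₀

Derivation:
df = n - 1 = 35
SE = s/√n = 8/√36 = 1.3333
t = (x̄ - μ₀)/SE = (65.00 - 61)/1.3333 = 3.0001
Critical value: t_{0.025,35} = ±2.030
p-value ≈ 0.0049
Decision: reject H₀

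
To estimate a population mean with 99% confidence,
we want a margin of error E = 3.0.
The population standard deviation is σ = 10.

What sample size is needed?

Answer: n = 74

Derivation:
z_0.005 = 2.576
n = (z×σ/E)² = (2.576×10/3.0)²
n = 73.7308
Round up: n = 74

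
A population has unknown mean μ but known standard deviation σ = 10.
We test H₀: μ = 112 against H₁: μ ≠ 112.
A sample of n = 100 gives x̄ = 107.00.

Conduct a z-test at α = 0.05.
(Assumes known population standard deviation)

Standard error: SE = σ/√n = 10/√100 = 1.0000
z-statistic: z = (x̄ - μ₀)/SE = (107.00 - 112)/1.0000 = -5.0000
Critical value: ±1.960
p-value < 0.0001
Decision: reject H₀

Answer: z = -5.0000, reject H₀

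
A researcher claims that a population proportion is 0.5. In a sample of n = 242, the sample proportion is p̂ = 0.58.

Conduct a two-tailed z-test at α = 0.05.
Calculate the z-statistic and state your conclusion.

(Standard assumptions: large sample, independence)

Answer: z = 2.4890, reject H₀

Derivation:
H₀: p = 0.5, H₁: p ≠ 0.5
Standard error: SE = √(p₀(1-p₀)/n) = √(0.5×0.5/242) = 0.032141
z-statistic: z = (p̂ - p₀)/SE = (0.58 - 0.5)/0.032141 = 2.4890
Critical value: z_0.025 = ±1.960
p-value = 0.0128
Decision: reject H₀ at α = 0.05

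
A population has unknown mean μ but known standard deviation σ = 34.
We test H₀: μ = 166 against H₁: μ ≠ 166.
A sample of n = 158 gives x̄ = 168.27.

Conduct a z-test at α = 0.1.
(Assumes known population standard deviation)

Standard error: SE = σ/√n = 34/√158 = 2.7049
z-statistic: z = (x̄ - μ₀)/SE = (168.27 - 166)/2.7049 = 0.8392
Critical value: ±1.645
p-value = 0.4014
Decision: fail to reject H₀

Answer: z = 0.8392, fail to reject H₀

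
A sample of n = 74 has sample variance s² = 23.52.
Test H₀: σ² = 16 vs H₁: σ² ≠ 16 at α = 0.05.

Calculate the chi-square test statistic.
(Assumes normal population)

Answer: χ² = 107.3100, reject H₀

Derivation:
df = n - 1 = 73
χ² = (n-1)s²/σ₀² = 73×23.52/16 = 107.3100
Critical values: χ²_{0.975,73} = 51.265, χ²_{0.025,73} = 98.516
Rejection region: χ² < 51.265 or χ² > 98.516
Decision: reject H₀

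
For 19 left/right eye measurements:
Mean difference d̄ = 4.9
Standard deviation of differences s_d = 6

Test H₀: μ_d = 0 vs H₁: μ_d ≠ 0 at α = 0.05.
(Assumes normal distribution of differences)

Answer: t = 3.5598, reject H₀

Derivation:
df = n - 1 = 18
SE = s_d/√n = 6/√19 = 1.3765
t = d̄/SE = 4.9/1.3765 = 3.5598
Critical value: t_{0.025,18} = ±2.101
p-value ≈ 0.0022
Decision: reject H₀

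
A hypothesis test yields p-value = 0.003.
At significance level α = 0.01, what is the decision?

Compare p-value to α:
0.003 < 0.01
Decision: reject H₀

Answer: reject H₀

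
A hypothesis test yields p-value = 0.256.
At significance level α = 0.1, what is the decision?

Answer: fail to reject H₀

Derivation:
Compare p-value to α:
0.256 ≥ 0.1
Decision: fail to reject H₀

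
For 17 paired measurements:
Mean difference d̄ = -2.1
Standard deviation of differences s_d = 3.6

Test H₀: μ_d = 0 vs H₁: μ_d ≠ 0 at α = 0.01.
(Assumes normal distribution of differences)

Answer: t = -2.4052, fail to reject H₀

Derivation:
df = n - 1 = 16
SE = s_d/√n = 3.6/√17 = 0.8731
t = d̄/SE = -2.1/0.8731 = -2.4052
Critical value: t_{0.005,16} = ±2.921
p-value ≈ 0.0286
Decision: fail to reject H₀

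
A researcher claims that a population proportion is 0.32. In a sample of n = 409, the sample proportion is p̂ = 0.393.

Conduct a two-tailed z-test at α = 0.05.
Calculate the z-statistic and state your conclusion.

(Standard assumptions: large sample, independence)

Answer: z = 3.1648, reject H₀

Derivation:
H₀: p = 0.32, H₁: p ≠ 0.32
Standard error: SE = √(p₀(1-p₀)/n) = √(0.32×0.68/409) = 0.023066
z-statistic: z = (p̂ - p₀)/SE = (0.393 - 0.32)/0.023066 = 3.1648
Critical value: z_0.025 = ±1.960
p-value = 0.0016
Decision: reject H₀ at α = 0.05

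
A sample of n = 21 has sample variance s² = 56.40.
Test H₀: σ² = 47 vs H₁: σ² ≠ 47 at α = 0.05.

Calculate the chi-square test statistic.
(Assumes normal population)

Answer: χ² = 24.0000, fail to reject H₀

Derivation:
df = n - 1 = 20
χ² = (n-1)s²/σ₀² = 20×56.40/47 = 24.0000
Critical values: χ²_{0.975,20} = 9.591, χ²_{0.025,20} = 34.170
Rejection region: χ² < 9.591 or χ² > 34.170
Decision: fail to reject H₀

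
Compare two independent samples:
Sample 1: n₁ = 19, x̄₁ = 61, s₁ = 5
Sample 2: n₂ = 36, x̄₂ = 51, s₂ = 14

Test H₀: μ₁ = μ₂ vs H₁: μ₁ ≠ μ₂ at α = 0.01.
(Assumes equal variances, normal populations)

Answer: t = 3.0028, reject H₀

Derivation:
Pooled variance: s²_p = [18×5² + 35×14²]/(53) = 137.9245
s_p = 11.7441
SE = s_p×√(1/n₁ + 1/n₂) = 11.7441×√(1/19 + 1/36) = 3.3302
t = (x̄₁ - x̄₂)/SE = (61 - 51)/3.3302 = 3.0028
df = 53, t-critical = ±2.672
Decision: reject H₀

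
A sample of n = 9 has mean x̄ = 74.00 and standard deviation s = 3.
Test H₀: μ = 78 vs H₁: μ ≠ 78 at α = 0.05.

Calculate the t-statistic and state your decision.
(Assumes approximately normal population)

df = n - 1 = 8
SE = s/√n = 3/√9 = 1.0000
t = (x̄ - μ₀)/SE = (74.00 - 78)/1.0000 = -4.0000
Critical value: t_{0.025,8} = ±2.306
p-value ≈ 0.0039
Decision: reject H₀

Answer: t = -4.0000, reject H₀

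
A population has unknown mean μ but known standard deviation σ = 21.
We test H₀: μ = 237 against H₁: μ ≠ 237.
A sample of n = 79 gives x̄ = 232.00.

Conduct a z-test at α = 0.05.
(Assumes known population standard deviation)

Answer: z = -2.1162, reject H₀

Derivation:
Standard error: SE = σ/√n = 21/√79 = 2.3627
z-statistic: z = (x̄ - μ₀)/SE = (232.00 - 237)/2.3627 = -2.1162
Critical value: ±1.960
p-value = 0.0343
Decision: reject H₀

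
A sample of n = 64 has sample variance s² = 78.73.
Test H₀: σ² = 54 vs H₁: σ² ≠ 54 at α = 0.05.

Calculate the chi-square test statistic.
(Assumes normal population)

df = n - 1 = 63
χ² = (n-1)s²/σ₀² = 63×78.73/54 = 91.8517
Critical values: χ²_{0.975,63} = 42.950, χ²_{0.025,63} = 86.830
Rejection region: χ² < 42.950 or χ² > 86.830
Decision: reject H₀

Answer: χ² = 91.8517, reject H₀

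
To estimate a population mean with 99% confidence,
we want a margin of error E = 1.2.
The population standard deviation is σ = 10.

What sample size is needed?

Answer: n = 461

Derivation:
z_0.005 = 2.576
n = (z×σ/E)² = (2.576×10/1.2)²
n = 460.8178
Round up: n = 461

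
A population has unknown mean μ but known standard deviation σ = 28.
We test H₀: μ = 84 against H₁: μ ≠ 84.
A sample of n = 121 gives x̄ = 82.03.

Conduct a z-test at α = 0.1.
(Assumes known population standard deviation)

Answer: z = -0.7739, fail to reject H₀

Derivation:
Standard error: SE = σ/√n = 28/√121 = 2.5455
z-statistic: z = (x̄ - μ₀)/SE = (82.03 - 84)/2.5455 = -0.7739
Critical value: ±1.645
p-value = 0.4390
Decision: fail to reject H₀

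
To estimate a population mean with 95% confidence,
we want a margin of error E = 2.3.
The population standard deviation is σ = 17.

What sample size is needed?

z_0.025 = 1.960
n = (z×σ/E)² = (1.960×17/2.3)²
n = 209.8719
Round up: n = 210

Answer: n = 210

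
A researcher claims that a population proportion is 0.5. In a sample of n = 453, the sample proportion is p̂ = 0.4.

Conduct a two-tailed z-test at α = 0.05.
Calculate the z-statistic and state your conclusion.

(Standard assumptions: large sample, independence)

Answer: z = -4.2568, reject H₀

Derivation:
H₀: p = 0.5, H₁: p ≠ 0.5
Standard error: SE = √(p₀(1-p₀)/n) = √(0.5×0.5/453) = 0.023492
z-statistic: z = (p̂ - p₀)/SE = (0.4 - 0.5)/0.023492 = -4.2568
Critical value: z_0.025 = ±1.960
p-value < 0.0001
Decision: reject H₀ at α = 0.05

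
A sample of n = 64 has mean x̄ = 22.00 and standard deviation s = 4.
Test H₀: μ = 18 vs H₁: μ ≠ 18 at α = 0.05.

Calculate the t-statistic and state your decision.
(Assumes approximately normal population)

df = n - 1 = 63
SE = s/√n = 4/√64 = 0.5000
t = (x̄ - μ₀)/SE = (22.00 - 18)/0.5000 = 8.0000
Critical value: t_{0.025,63} = ±1.998
p-value < 0.0001
Decision: reject H₀

Answer: t = 8.0000, reject H₀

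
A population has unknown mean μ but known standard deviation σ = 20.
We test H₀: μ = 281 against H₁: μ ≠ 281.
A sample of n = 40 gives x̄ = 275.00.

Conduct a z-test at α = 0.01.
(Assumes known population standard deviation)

Answer: z = -1.8974, fail to reject H₀

Derivation:
Standard error: SE = σ/√n = 20/√40 = 3.1623
z-statistic: z = (x̄ - μ₀)/SE = (275.00 - 281)/3.1623 = -1.8974
Critical value: ±2.576
p-value = 0.0578
Decision: fail to reject H₀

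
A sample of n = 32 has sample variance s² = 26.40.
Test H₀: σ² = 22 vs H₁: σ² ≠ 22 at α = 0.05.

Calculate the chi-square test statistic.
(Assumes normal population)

Answer: χ² = 37.2000, fail to reject H₀

Derivation:
df = n - 1 = 31
χ² = (n-1)s²/σ₀² = 31×26.40/22 = 37.2000
Critical values: χ²_{0.975,31} = 17.539, χ²_{0.025,31} = 48.232
Rejection region: χ² < 17.539 or χ² > 48.232
Decision: fail to reject H₀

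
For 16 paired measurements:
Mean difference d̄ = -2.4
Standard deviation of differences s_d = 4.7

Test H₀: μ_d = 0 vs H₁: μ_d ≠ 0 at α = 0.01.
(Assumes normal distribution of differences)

df = n - 1 = 15
SE = s_d/√n = 4.7/√16 = 1.1750
t = d̄/SE = -2.4/1.1750 = -2.0426
Critical value: t_{0.005,15} = ±2.947
p-value ≈ 0.0591
Decision: fail to reject H₀

Answer: t = -2.0426, fail to reject H₀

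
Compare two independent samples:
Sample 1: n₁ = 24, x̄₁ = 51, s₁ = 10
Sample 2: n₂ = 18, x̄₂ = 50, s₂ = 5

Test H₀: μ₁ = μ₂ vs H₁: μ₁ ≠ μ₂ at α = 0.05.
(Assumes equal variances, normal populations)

Pooled variance: s²_p = [23×10² + 17×5²]/(40) = 68.1250
s_p = 8.2538
SE = s_p×√(1/n₁ + 1/n₂) = 8.2538×√(1/24 + 1/18) = 2.5736
t = (x̄₁ - x̄₂)/SE = (51 - 50)/2.5736 = 0.3886
df = 40, t-critical = ±2.021
Decision: fail to reject H₀

Answer: t = 0.3886, fail to reject H₀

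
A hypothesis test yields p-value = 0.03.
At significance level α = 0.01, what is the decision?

Compare p-value to α:
0.03 ≥ 0.01
Decision: fail to reject H₀

Answer: fail to reject H₀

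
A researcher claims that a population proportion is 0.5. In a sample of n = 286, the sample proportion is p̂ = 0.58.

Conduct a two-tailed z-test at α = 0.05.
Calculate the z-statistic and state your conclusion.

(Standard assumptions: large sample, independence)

H₀: p = 0.5, H₁: p ≠ 0.5
Standard error: SE = √(p₀(1-p₀)/n) = √(0.5×0.5/286) = 0.029566
z-statistic: z = (p̂ - p₀)/SE = (0.58 - 0.5)/0.029566 = 2.7058
Critical value: z_0.025 = ±1.960
p-value = 0.0068
Decision: reject H₀ at α = 0.05

Answer: z = 2.7058, reject H₀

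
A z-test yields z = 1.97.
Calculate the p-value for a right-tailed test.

For z = 1.97:
p = P(Z > 1.97) = 1 - Φ(1.97) = 0.0244

Answer: p-value ≈ 0.0244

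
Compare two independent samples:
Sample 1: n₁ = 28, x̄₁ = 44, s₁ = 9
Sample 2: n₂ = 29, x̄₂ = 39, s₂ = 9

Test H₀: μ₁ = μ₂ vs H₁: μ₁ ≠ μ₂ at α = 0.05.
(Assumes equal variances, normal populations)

Pooled variance: s²_p = [27×9² + 28×9²]/(55) = 81.0000
s_p = 9.0000
SE = s_p×√(1/n₁ + 1/n₂) = 9.0000×√(1/28 + 1/29) = 2.3845
t = (x̄₁ - x̄₂)/SE = (44 - 39)/2.3845 = 2.0969
df = 55, t-critical = ±2.004
Decision: reject H₀

Answer: t = 2.0969, reject H₀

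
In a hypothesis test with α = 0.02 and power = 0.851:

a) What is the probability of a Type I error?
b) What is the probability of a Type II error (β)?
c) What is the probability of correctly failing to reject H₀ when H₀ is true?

a) Type I error probability = α = 0.02
b) Power = P(reject H₀ | H₁ true) = 1 - β = 0.851, so Type II error probability = β = 1 - Power = 0.149
c) P(fail to reject H₀ | H₀ true) = 1 - α = 0.98

Answer: a) 0.02, b) 0.149, c) 0.98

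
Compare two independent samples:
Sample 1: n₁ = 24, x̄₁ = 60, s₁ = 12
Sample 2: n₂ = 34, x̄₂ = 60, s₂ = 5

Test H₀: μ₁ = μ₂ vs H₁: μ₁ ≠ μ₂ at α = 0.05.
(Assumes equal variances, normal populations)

Answer: t = 0.0000, fail to reject H₀

Derivation:
Pooled variance: s²_p = [23×12² + 33×5²]/(56) = 73.8750
s_p = 8.5951
SE = s_p×√(1/n₁ + 1/n₂) = 8.5951×√(1/24 + 1/34) = 2.2915
t = (x̄₁ - x̄₂)/SE = (60 - 60)/2.2915 = 0.0000
df = 56, t-critical = ±2.003
Decision: fail to reject H₀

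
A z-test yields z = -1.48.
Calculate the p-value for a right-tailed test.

For z = -1.48:
p = P(Z > -1.48) = 1 - Φ(-1.48) = 0.9306

Answer: p-value ≈ 0.9306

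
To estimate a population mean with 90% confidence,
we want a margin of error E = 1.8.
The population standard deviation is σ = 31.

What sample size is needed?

Answer: n = 803

Derivation:
z_0.05 = 1.645
n = (z×σ/E)² = (1.645×31/1.8)²
n = 802.6204
Round up: n = 803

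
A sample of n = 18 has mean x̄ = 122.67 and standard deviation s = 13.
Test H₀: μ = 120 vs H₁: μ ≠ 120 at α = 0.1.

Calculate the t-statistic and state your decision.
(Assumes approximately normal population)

df = n - 1 = 17
SE = s/√n = 13/√18 = 3.0641
t = (x̄ - μ₀)/SE = (122.67 - 120)/3.0641 = 0.8714
Critical value: t_{0.05,17} = ±1.740
p-value ≈ 0.3957
Decision: fail to reject H₀

Answer: t = 0.8714, fail to reject H₀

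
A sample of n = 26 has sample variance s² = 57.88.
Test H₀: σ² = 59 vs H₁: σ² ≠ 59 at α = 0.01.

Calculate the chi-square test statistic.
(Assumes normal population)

Answer: χ² = 24.5254, fail to reject H₀

Derivation:
df = n - 1 = 25
χ² = (n-1)s²/σ₀² = 25×57.88/59 = 24.5254
Critical values: χ²_{0.995,25} = 10.520, χ²_{0.005,25} = 46.928
Rejection region: χ² < 10.520 or χ² > 46.928
Decision: fail to reject H₀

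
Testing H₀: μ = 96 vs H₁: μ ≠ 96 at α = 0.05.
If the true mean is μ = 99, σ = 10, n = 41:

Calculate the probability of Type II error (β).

SE = σ/√n = 10/√41 = 1.5617
Critical values: μ₀ ± z_0.025×SE = 96 ± 1.960×1.5617
Acceptance region: (92.9391, 99.0609)
Under H₁ (μ = 99): z_high = (99.0609 - 99)/1.5617 = 0.0390, z_low = (92.9391 - 99)/1.5617 = -3.8810
β = P(not reject | H₁) = Φ(0.0390) - Φ(-3.8810) ≈ 0.5155

Answer: β ≈ 0.5155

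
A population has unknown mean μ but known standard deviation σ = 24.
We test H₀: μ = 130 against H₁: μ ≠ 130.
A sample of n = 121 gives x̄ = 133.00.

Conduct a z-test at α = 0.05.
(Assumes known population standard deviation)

Answer: z = 1.3750, fail to reject H₀

Derivation:
Standard error: SE = σ/√n = 24/√121 = 2.1818
z-statistic: z = (x̄ - μ₀)/SE = (133.00 - 130)/2.1818 = 1.3750
Critical value: ±1.960
p-value = 0.1691
Decision: fail to reject H₀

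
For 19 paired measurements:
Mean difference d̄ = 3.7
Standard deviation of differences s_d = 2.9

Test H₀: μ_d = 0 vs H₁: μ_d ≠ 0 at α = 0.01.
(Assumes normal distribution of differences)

Answer: t = 5.5614, reject H₀

Derivation:
df = n - 1 = 18
SE = s_d/√n = 2.9/√19 = 0.6653
t = d̄/SE = 3.7/0.6653 = 5.5614
Critical value: t_{0.005,18} = ±2.878
p-value < 0.0001
Decision: reject H₀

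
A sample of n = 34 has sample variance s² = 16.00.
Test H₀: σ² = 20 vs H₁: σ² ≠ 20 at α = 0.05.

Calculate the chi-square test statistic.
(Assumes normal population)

df = n - 1 = 33
χ² = (n-1)s²/σ₀² = 33×16.00/20 = 26.4000
Critical values: χ²_{0.975,33} = 19.047, χ²_{0.025,33} = 50.725
Rejection region: χ² < 19.047 or χ² > 50.725
Decision: fail to reject H₀

Answer: χ² = 26.4000, fail to reject H₀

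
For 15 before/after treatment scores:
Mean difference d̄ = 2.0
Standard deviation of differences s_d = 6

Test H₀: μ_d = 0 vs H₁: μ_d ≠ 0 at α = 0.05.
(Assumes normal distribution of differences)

Answer: t = 1.2910, fail to reject H₀

Derivation:
df = n - 1 = 14
SE = s_d/√n = 6/√15 = 1.5492
t = d̄/SE = 2.0/1.5492 = 1.2910
Critical value: t_{0.025,14} = ±2.145
p-value ≈ 0.2176
Decision: fail to reject H₀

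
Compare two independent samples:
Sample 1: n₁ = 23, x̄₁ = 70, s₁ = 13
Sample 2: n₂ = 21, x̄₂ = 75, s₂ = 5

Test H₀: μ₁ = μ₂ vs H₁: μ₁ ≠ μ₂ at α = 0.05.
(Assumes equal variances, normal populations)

Answer: t = -1.6531, fail to reject H₀

Derivation:
Pooled variance: s²_p = [22×13² + 20×5²]/(42) = 100.4286
s_p = 10.0214
SE = s_p×√(1/n₁ + 1/n₂) = 10.0214×√(1/23 + 1/21) = 3.0247
t = (x̄₁ - x̄₂)/SE = (70 - 75)/3.0247 = -1.6531
df = 42, t-critical = ±2.018
Decision: fail to reject H₀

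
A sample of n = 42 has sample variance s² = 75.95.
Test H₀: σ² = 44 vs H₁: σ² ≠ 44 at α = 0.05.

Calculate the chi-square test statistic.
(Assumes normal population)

Answer: χ² = 70.7716, reject H₀

Derivation:
df = n - 1 = 41
χ² = (n-1)s²/σ₀² = 41×75.95/44 = 70.7716
Critical values: χ²_{0.975,41} = 25.215, χ²_{0.025,41} = 60.561
Rejection region: χ² < 25.215 or χ² > 60.561
Decision: reject H₀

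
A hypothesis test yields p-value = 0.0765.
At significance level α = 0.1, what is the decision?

Answer: reject H₀

Derivation:
Compare p-value to α:
0.0765 < 0.1
Decision: reject H₀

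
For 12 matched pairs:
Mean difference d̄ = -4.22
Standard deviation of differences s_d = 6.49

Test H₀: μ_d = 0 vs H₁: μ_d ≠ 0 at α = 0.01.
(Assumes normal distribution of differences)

Answer: t = -2.2525, fail to reject H₀

Derivation:
df = n - 1 = 11
SE = s_d/√n = 6.49/√12 = 1.8735
t = d̄/SE = -4.22/1.8735 = -2.2525
Critical value: t_{0.005,11} = ±3.106
p-value ≈ 0.0457
Decision: fail to reject H₀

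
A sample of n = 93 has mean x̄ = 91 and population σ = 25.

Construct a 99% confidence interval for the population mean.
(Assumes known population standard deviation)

Confidence level: 99%, α = 0.01
z_0.005 = 2.576
SE = σ/√n = 25/√93 = 2.5924
Margin of error = 2.576 × 2.5924 = 6.6780
CI: x̄ ± margin = 91 ± 6.6780
CI: (84.3220, 97.6780)

Answer: (84.3220, 97.6780)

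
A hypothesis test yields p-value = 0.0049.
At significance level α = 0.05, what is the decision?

Answer: reject H₀

Derivation:
Compare p-value to α:
0.0049 < 0.05
Decision: reject H₀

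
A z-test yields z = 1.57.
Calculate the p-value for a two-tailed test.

Answer: p-value ≈ 0.1164

Derivation:
For z = 1.57:
p = 2×P(Z > |1.57|) = 2×(1 - Φ(1.57)) = 0.1164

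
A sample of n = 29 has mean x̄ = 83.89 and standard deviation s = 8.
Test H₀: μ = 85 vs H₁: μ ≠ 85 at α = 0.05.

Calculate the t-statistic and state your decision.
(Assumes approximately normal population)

Answer: t = -0.7472, fail to reject H₀

Derivation:
df = n - 1 = 28
SE = s/√n = 8/√29 = 1.4856
t = (x̄ - μ₀)/SE = (83.89 - 85)/1.4856 = -0.7472
Critical value: t_{0.025,28} = ±2.048
p-value ≈ 0.4612
Decision: fail to reject H₀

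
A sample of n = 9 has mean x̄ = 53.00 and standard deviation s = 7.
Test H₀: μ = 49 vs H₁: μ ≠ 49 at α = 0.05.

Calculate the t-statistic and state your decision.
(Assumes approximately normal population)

Answer: t = 1.7143, fail to reject H₀

Derivation:
df = n - 1 = 8
SE = s/√n = 7/√9 = 2.3333
t = (x̄ - μ₀)/SE = (53.00 - 49)/2.3333 = 1.7143
Critical value: t_{0.025,8} = ±2.306
p-value ≈ 0.1248
Decision: fail to reject H₀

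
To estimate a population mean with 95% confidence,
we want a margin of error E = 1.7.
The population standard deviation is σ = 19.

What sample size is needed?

z_0.025 = 1.960
n = (z×σ/E)² = (1.960×19/1.7)²
n = 479.8677
Round up: n = 480

Answer: n = 480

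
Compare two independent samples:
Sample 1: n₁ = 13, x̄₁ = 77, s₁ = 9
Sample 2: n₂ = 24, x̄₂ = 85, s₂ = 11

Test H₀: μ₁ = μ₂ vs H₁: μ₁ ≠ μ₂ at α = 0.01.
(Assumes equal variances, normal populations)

Answer: t = -2.2428, fail to reject H₀

Derivation:
Pooled variance: s²_p = [12×9² + 23×11²]/(35) = 107.2857
s_p = 10.3579
SE = s_p×√(1/n₁ + 1/n₂) = 10.3579×√(1/13 + 1/24) = 3.5669
t = (x̄₁ - x̄₂)/SE = (77 - 85)/3.5669 = -2.2428
df = 35, t-critical = ±2.724
Decision: fail to reject H₀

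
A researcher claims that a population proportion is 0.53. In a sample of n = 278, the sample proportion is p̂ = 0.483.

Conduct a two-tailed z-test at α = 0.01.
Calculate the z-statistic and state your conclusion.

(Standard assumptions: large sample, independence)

H₀: p = 0.53, H₁: p ≠ 0.53
Standard error: SE = √(p₀(1-p₀)/n) = √(0.53×0.47/278) = 0.029934
z-statistic: z = (p̂ - p₀)/SE = (0.483 - 0.53)/0.029934 = -1.5701
Critical value: z_0.005 = ±2.576
p-value = 0.1164
Decision: fail to reject H₀ at α = 0.01

Answer: z = -1.5701, fail to reject H₀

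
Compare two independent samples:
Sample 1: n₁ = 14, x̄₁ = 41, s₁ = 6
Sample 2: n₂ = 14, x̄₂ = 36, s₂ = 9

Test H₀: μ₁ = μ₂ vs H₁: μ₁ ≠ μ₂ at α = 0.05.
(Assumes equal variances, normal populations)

Answer: t = 1.7296, fail to reject H₀

Derivation:
Pooled variance: s²_p = [13×6² + 13×9²]/(26) = 58.5000
s_p = 7.6485
SE = s_p×√(1/n₁ + 1/n₂) = 7.6485×√(1/14 + 1/14) = 2.8909
t = (x̄₁ - x̄₂)/SE = (41 - 36)/2.8909 = 1.7296
df = 26, t-critical = ±2.056
Decision: fail to reject H₀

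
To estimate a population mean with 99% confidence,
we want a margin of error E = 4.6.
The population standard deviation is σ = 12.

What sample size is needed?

Answer: n = 46

Derivation:
z_0.005 = 2.576
n = (z×σ/E)² = (2.576×12/4.6)²
n = 45.1584
Round up: n = 46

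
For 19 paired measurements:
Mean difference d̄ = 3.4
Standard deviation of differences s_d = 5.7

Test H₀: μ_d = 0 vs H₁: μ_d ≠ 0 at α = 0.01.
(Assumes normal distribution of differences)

df = n - 1 = 18
SE = s_d/√n = 5.7/√19 = 1.3077
t = d̄/SE = 3.4/1.3077 = 2.6000
Critical value: t_{0.005,18} = ±2.878
p-value ≈ 0.0181
Decision: fail to reject H₀

Answer: t = 2.6000, fail to reject H₀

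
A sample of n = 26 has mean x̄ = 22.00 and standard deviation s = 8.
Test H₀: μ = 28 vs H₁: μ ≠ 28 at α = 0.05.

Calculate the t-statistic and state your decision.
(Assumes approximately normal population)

df = n - 1 = 25
SE = s/√n = 8/√26 = 1.5689
t = (x̄ - μ₀)/SE = (22.00 - 28)/1.5689 = -3.8243
Critical value: t_{0.025,25} = ±2.060
p-value ≈ 0.0008
Decision: reject H₀

Answer: t = -3.8243, reject H₀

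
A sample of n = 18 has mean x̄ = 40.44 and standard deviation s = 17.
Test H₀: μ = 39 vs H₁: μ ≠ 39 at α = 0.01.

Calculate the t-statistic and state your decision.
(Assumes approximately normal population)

Answer: t = 0.3594, fail to reject H₀

Derivation:
df = n - 1 = 17
SE = s/√n = 17/√18 = 4.0069
t = (x̄ - μ₀)/SE = (40.44 - 39)/4.0069 = 0.3594
Critical value: t_{0.005,17} = ±2.898
p-value ≈ 0.7237
Decision: fail to reject H₀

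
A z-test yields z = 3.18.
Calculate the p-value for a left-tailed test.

For z = 3.18:
p = P(Z < 3.18) = Φ(3.18) = 0.9993

Answer: p-value ≈ 0.9993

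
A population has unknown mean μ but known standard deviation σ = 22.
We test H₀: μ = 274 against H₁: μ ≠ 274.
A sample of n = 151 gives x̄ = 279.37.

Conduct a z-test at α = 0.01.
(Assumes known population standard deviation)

Standard error: SE = σ/√n = 22/√151 = 1.7903
z-statistic: z = (x̄ - μ₀)/SE = (279.37 - 274)/1.7903 = 2.9995
Critical value: ±2.576
p-value = 0.0027
Decision: reject H₀

Answer: z = 2.9995, reject H₀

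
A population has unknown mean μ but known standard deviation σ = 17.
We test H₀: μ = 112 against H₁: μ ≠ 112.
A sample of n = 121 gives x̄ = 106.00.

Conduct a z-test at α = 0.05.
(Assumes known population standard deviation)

Answer: z = -3.8822, reject H₀

Derivation:
Standard error: SE = σ/√n = 17/√121 = 1.5455
z-statistic: z = (x̄ - μ₀)/SE = (106.00 - 112)/1.5455 = -3.8822
Critical value: ±1.960
p-value = 0.0001
Decision: reject H₀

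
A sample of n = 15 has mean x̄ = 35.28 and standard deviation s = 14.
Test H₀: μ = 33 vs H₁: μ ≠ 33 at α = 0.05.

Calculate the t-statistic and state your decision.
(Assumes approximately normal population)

df = n - 1 = 14
SE = s/√n = 14/√15 = 3.6148
t = (x̄ - μ₀)/SE = (35.28 - 33)/3.6148 = 0.6307
Critical value: t_{0.025,14} = ±2.145
p-value ≈ 0.5384
Decision: fail to reject H₀

Answer: t = 0.6307, fail to reject H₀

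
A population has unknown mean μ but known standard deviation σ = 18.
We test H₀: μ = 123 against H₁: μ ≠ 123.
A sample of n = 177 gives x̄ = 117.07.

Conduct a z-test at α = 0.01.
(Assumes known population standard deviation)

Answer: z = -4.3829, reject H₀

Derivation:
Standard error: SE = σ/√n = 18/√177 = 1.3530
z-statistic: z = (x̄ - μ₀)/SE = (117.07 - 123)/1.3530 = -4.3829
Critical value: ±2.576
p-value < 0.0001
Decision: reject H₀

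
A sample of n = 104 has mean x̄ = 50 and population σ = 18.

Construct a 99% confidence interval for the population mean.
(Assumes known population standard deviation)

Confidence level: 99%, α = 0.01
z_0.005 = 2.576
SE = σ/√n = 18/√104 = 1.7650
Margin of error = 2.576 × 1.7650 = 4.5466
CI: x̄ ± margin = 50 ± 4.5466
CI: (45.4534, 54.5466)

Answer: (45.4534, 54.5466)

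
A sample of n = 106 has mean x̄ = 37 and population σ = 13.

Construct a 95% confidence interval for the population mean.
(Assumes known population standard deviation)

Answer: (34.5251, 39.4749)

Derivation:
Confidence level: 95%, α = 0.05
z_0.025 = 1.960
SE = σ/√n = 13/√106 = 1.2627
Margin of error = 1.960 × 1.2627 = 2.4749
CI: x̄ ± margin = 37 ± 2.4749
CI: (34.5251, 39.4749)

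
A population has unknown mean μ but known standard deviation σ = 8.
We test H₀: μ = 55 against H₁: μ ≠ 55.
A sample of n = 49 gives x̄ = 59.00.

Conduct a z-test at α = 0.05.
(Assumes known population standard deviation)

Standard error: SE = σ/√n = 8/√49 = 1.1429
z-statistic: z = (x̄ - μ₀)/SE = (59.00 - 55)/1.1429 = 3.4999
Critical value: ±1.960
p-value = 0.0005
Decision: reject H₀

Answer: z = 3.4999, reject H₀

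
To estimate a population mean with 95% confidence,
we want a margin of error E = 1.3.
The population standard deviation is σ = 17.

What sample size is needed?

z_0.025 = 1.960
n = (z×σ/E)² = (1.960×17/1.3)²
n = 656.9363
Round up: n = 657

Answer: n = 657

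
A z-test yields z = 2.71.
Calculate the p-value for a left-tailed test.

Answer: p-value ≈ 0.9966

Derivation:
For z = 2.71:
p = P(Z < 2.71) = Φ(2.71) = 0.9966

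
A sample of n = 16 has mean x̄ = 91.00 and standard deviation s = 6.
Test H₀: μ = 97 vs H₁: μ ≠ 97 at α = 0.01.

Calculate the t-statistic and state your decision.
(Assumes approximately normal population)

df = n - 1 = 15
SE = s/√n = 6/√16 = 1.5000
t = (x̄ - μ₀)/SE = (91.00 - 97)/1.5000 = -4.0000
Critical value: t_{0.005,15} = ±2.947
p-value ≈ 0.0012
Decision: reject H₀

Answer: t = -4.0000, reject H₀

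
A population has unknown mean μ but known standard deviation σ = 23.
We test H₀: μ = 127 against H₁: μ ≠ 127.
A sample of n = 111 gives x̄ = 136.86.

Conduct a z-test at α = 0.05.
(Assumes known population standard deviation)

Answer: z = 4.5165, reject H₀

Derivation:
Standard error: SE = σ/√n = 23/√111 = 2.1831
z-statistic: z = (x̄ - μ₀)/SE = (136.86 - 127)/2.1831 = 4.5165
Critical value: ±1.960
p-value < 0.0001
Decision: reject H₀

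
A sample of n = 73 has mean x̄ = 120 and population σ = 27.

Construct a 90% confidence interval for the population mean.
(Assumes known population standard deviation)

Confidence level: 90%, α = 0.1
z_0.05 = 1.645
SE = σ/√n = 27/√73 = 3.1601
Margin of error = 1.645 × 3.1601 = 5.1984
CI: x̄ ± margin = 120 ± 5.1984
CI: (114.8016, 125.1984)

Answer: (114.8016, 125.1984)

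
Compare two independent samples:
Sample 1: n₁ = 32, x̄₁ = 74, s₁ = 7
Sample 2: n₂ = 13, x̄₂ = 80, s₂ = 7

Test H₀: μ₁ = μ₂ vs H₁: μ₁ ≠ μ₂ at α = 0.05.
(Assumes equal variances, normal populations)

Answer: t = -2.6061, reject H₀

Derivation:
Pooled variance: s²_p = [31×7² + 12×7²]/(43) = 49.0000
s_p = 7.0000
SE = s_p×√(1/n₁ + 1/n₂) = 7.0000×√(1/32 + 1/13) = 2.3023
t = (x̄₁ - x̄₂)/SE = (74 - 80)/2.3023 = -2.6061
df = 43, t-critical = ±2.017
Decision: reject H₀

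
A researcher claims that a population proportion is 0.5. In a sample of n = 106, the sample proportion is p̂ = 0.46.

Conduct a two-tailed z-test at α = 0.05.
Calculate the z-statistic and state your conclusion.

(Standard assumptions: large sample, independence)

Answer: z = -0.8237, fail to reject H₀

Derivation:
H₀: p = 0.5, H₁: p ≠ 0.5
Standard error: SE = √(p₀(1-p₀)/n) = √(0.5×0.5/106) = 0.048564
z-statistic: z = (p̂ - p₀)/SE = (0.46 - 0.5)/0.048564 = -0.8237
Critical value: z_0.025 = ±1.960
p-value = 0.4101
Decision: fail to reject H₀ at α = 0.05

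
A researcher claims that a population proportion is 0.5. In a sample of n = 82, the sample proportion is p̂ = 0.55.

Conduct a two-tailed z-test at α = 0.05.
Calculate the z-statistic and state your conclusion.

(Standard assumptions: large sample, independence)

H₀: p = 0.5, H₁: p ≠ 0.5
Standard error: SE = √(p₀(1-p₀)/n) = √(0.5×0.5/82) = 0.055216
z-statistic: z = (p̂ - p₀)/SE = (0.55 - 0.5)/0.055216 = 0.9055
Critical value: z_0.025 = ±1.960
p-value = 0.3652
Decision: fail to reject H₀ at α = 0.05

Answer: z = 0.9055, fail to reject H₀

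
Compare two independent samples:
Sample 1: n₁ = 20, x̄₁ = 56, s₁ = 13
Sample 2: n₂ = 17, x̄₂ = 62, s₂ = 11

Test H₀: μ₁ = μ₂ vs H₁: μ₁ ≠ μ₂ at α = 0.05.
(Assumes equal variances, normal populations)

Answer: t = -1.4999, fail to reject H₀

Derivation:
Pooled variance: s²_p = [19×13² + 16×11²]/(35) = 147.0571
s_p = 12.1267
SE = s_p×√(1/n₁ + 1/n₂) = 12.1267×√(1/20 + 1/17) = 4.0004
t = (x̄₁ - x̄₂)/SE = (56 - 62)/4.0004 = -1.4999
df = 35, t-critical = ±2.030
Decision: fail to reject H₀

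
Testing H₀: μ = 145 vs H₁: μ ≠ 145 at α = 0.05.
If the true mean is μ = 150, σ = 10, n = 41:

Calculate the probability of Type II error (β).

Answer: β ≈ 0.1072

Derivation:
SE = σ/√n = 10/√41 = 1.5617
Critical values: μ₀ ± z_0.025×SE = 145 ± 1.960×1.5617
Acceptance region: (141.9391, 148.0609)
Under H₁ (μ = 150): z_high = (148.0609 - 150)/1.5617 = -1.2417, z_low = (141.9391 - 150)/1.5617 = -5.1616
β = P(not reject | H₁) = Φ(-1.2417) - Φ(-5.1616) ≈ 0.1072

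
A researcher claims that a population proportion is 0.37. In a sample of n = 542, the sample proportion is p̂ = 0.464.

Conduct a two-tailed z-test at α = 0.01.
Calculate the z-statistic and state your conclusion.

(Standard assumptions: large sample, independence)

Answer: z = 4.5327, reject H₀

Derivation:
H₀: p = 0.37, H₁: p ≠ 0.37
Standard error: SE = √(p₀(1-p₀)/n) = √(0.37×0.63/542) = 0.020738
z-statistic: z = (p̂ - p₀)/SE = (0.464 - 0.37)/0.020738 = 4.5327
Critical value: z_0.005 = ±2.576
p-value < 0.0001
Decision: reject H₀ at α = 0.01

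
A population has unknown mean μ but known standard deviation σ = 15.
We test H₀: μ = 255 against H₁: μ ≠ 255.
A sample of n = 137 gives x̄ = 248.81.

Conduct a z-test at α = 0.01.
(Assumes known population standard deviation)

Answer: z = -4.8303, reject H₀

Derivation:
Standard error: SE = σ/√n = 15/√137 = 1.2815
z-statistic: z = (x̄ - μ₀)/SE = (248.81 - 255)/1.2815 = -4.8303
Critical value: ±2.576
p-value < 0.0001
Decision: reject H₀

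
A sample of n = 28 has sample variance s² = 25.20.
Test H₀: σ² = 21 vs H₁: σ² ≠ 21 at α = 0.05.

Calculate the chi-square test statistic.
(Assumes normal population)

df = n - 1 = 27
χ² = (n-1)s²/σ₀² = 27×25.20/21 = 32.4000
Critical values: χ²_{0.975,27} = 14.573, χ²_{0.025,27} = 43.195
Rejection region: χ² < 14.573 or χ² > 43.195
Decision: fail to reject H₀

Answer: χ² = 32.4000, fail to reject H₀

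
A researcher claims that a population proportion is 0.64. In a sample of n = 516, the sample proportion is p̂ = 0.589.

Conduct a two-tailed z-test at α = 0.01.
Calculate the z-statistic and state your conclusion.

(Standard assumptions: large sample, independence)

Answer: z = -2.4135, fail to reject H₀

Derivation:
H₀: p = 0.64, H₁: p ≠ 0.64
Standard error: SE = √(p₀(1-p₀)/n) = √(0.64×0.36/516) = 0.021131
z-statistic: z = (p̂ - p₀)/SE = (0.589 - 0.64)/0.021131 = -2.4135
Critical value: z_0.005 = ±2.576
p-value = 0.0158
Decision: fail to reject H₀ at α = 0.01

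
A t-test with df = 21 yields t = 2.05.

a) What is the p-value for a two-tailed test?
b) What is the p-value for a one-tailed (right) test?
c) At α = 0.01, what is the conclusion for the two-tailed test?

Answer: a) 0.0531, b) 0.0265, c) fail to reject H₀

Derivation:
Using t-distribution with df = 21:
a) Two-tailed: p = 2×P(T > 2.05) = 0.0531
b) One-tailed: p = P(T > 2.05) = 0.0265
c) 0.0531 ≥ 0.01, fail to reject H₀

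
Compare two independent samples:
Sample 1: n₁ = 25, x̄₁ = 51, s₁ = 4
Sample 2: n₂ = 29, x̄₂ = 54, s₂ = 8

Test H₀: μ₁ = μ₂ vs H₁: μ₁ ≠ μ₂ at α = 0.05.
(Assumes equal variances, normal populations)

Answer: t = -1.6992, fail to reject H₀

Derivation:
Pooled variance: s²_p = [24×4² + 28×8²]/(52) = 41.8462
s_p = 6.4689
SE = s_p×√(1/n₁ + 1/n₂) = 6.4689×√(1/25 + 1/29) = 1.7655
t = (x̄₁ - x̄₂)/SE = (51 - 54)/1.7655 = -1.6992
df = 52, t-critical = ±2.007
Decision: fail to reject H₀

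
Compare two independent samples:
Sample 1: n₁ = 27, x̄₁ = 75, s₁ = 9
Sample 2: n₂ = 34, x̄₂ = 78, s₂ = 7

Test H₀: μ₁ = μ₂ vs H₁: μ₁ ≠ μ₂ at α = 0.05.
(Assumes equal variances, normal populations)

Answer: t = -1.4651, fail to reject H₀

Derivation:
Pooled variance: s²_p = [26×9² + 33×7²]/(59) = 63.1017
s_p = 7.9437
SE = s_p×√(1/n₁ + 1/n₂) = 7.9437×√(1/27 + 1/34) = 2.0477
t = (x̄₁ - x̄₂)/SE = (75 - 78)/2.0477 = -1.4651
df = 59, t-critical = ±2.001
Decision: fail to reject H₀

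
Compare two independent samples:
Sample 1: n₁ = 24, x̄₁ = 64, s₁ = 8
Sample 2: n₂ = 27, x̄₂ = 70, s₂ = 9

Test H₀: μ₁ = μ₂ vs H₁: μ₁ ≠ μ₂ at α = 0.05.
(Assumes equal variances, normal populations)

Pooled variance: s²_p = [23×8² + 26×9²]/(49) = 73.0204
s_p = 8.5452
SE = s_p×√(1/n₁ + 1/n₂) = 8.5452×√(1/24 + 1/27) = 2.3973
t = (x̄₁ - x̄₂)/SE = (64 - 70)/2.3973 = -2.5028
df = 49, t-critical = ±2.010
Decision: reject H₀

Answer: t = -2.5028, reject H₀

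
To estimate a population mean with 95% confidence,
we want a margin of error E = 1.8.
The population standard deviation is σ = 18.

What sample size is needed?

Answer: n = 385

Derivation:
z_0.025 = 1.960
n = (z×σ/E)² = (1.960×18/1.8)²
n = 384.1600
Round up: n = 385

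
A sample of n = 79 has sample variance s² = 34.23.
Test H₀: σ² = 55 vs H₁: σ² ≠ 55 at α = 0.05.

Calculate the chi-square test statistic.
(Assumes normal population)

df = n - 1 = 78
χ² = (n-1)s²/σ₀² = 78×34.23/55 = 48.5444
Critical values: χ²_{0.975,78} = 55.466, χ²_{0.025,78} = 104.316
Rejection region: χ² < 55.466 or χ² > 104.316
Decision: reject H₀

Answer: χ² = 48.5444, reject H₀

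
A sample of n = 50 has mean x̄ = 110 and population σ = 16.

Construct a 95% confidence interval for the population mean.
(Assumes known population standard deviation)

Answer: (105.5651, 114.4349)

Derivation:
Confidence level: 95%, α = 0.05
z_0.025 = 1.960
SE = σ/√n = 16/√50 = 2.2627
Margin of error = 1.960 × 2.2627 = 4.4349
CI: x̄ ± margin = 110 ± 4.4349
CI: (105.5651, 114.4349)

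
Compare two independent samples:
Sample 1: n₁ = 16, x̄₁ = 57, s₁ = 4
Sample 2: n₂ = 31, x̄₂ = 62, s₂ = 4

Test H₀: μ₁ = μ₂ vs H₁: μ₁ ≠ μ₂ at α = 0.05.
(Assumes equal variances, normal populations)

Answer: t = -4.0607, reject H₀

Derivation:
Pooled variance: s²_p = [15×4² + 30×4²]/(45) = 16.0000
s_p = 4.0000
SE = s_p×√(1/n₁ + 1/n₂) = 4.0000×√(1/16 + 1/31) = 1.2313
t = (x̄₁ - x̄₂)/SE = (57 - 62)/1.2313 = -4.0607
df = 45, t-critical = ±2.014
Decision: reject H₀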